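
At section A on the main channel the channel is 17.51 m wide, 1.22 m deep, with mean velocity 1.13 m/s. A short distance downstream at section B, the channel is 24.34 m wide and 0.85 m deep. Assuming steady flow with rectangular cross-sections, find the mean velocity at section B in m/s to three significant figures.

Q = A₁V₁ = (17.51×1.22) × 1.13 = 24.14 m³/s
A₂ = 24.34 × 0.85 = 20.69 m²
V₂ = Q/A₂ = 24.14/20.69 = 1.167 m/s

1.17 m/s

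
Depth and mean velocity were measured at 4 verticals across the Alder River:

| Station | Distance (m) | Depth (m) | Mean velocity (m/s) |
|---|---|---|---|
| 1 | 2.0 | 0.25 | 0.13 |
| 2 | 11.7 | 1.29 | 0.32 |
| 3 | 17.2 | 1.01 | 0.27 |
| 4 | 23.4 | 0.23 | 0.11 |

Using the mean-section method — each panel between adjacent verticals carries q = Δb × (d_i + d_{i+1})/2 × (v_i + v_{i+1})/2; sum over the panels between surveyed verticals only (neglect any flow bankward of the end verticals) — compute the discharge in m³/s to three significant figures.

Panel 1-2: Δb = 9.7 m, d̄ = (0.25+1.29)/2 = 0.77, v̄ = (0.13+0.32)/2 = 0.225 → q = 9.7×0.77×0.225 = 1.681 m³/s
Panel 2-3: Δb = 5.5 m, d̄ = (1.29+1.01)/2 = 1.15, v̄ = (0.32+0.27)/2 = 0.295 → q = 5.5×1.15×0.295 = 1.866 m³/s
Panel 3-4: Δb = 6.2 m, d̄ = (1.01+0.23)/2 = 0.62, v̄ = (0.27+0.11)/2 = 0.19 → q = 6.2×0.62×0.19 = 0.7304 m³/s
Q = Σ q = 4.277 m³/s

4.28 m³/s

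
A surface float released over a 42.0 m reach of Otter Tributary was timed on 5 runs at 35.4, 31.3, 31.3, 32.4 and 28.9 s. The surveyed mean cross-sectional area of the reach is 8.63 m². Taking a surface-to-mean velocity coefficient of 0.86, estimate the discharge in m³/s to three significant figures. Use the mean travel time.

t̄ = (35.4 + 31.3 + 31.3 + 32.4 + 28.9) / 5 = 31.86 s
v_surface = L / t̄ = 42.0 / 31.86 = 1.318 m/s
v_mean = 0.86 × 1.318 = 1.134 m/s
Q = A × v_mean = 8.63 × 1.134 = 9.784 m³/s

9.78 m³/s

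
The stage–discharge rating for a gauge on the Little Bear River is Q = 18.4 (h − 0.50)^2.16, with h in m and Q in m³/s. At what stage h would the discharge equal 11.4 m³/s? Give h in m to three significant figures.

h − h₀ = (Q/C)^(1/b) = (11.4/18.4)^(1/2.16) = 0.8012 m
h = 0.50 + 0.8012 = 1.301 m

1.30 m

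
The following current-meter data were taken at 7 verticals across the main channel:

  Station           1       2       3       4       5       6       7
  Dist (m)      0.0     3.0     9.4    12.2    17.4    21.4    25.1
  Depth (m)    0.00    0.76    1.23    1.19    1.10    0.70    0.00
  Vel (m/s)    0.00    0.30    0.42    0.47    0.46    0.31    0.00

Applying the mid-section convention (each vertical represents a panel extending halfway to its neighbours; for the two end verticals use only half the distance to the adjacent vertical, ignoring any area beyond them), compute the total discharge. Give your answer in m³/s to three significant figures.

8.85 m³/s

w_2 = (9.4 − 0.0)/2 = 4.7 m; q_2 = 0.30 × 0.76 × 4.7 = 1.072 m³/s
w_3 = (12.2 − 3.0)/2 = 4.6 m; q_3 = 0.42 × 1.23 × 4.6 = 2.376 m³/s
w_4 = (17.4 − 9.4)/2 = 4 m; q_4 = 0.47 × 1.19 × 4 = 2.237 m³/s
w_5 = (21.4 − 12.2)/2 = 4.6 m; q_5 = 0.46 × 1.10 × 4.6 = 2.328 m³/s
w_6 = (25.1 − 17.4)/2 = 3.85 m; q_6 = 0.31 × 0.70 × 3.85 = 0.8355 m³/s
Stations 1, 7 contribute zero (depth or velocity is 0).
Q = Σ qᵢ = 8.848 m³/s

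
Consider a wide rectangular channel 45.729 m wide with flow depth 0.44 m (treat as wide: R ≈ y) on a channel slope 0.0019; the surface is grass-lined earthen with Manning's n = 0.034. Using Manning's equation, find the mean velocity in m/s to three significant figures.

A = b·y = 45.729 × 0.44 = 20.12 m²
Wide channel: R ≈ y = 0.44 m
Q = (1/n)·A·R^(2/3)·S^(1/2) = (1/0.034) × 20.12 × 0.4400^(2/3) × 0.0019^(1/2) = 14.92 m³/s
V = Q/A = 14.92/20.12 = 0.7417 m/s

0.742 m/s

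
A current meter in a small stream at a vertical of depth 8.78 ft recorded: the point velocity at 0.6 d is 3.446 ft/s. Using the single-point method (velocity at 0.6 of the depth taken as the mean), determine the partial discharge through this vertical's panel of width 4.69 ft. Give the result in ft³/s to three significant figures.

v̄ = v₀.₆ = 3.446 ft/s
q = v̄ × d × w = 3.446 × 8.78 × 4.69 = 141.9 ft³/s

142 ft³/s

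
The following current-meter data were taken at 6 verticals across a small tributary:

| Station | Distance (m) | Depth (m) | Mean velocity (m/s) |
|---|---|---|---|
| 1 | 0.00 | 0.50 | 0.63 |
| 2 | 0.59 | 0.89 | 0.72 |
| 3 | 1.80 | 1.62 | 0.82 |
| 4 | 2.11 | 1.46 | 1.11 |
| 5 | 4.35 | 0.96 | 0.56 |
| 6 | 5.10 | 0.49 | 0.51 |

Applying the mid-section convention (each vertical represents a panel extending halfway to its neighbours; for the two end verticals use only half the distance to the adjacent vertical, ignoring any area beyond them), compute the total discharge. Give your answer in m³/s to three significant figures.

4.64 m³/s

w_1 = (0.59 − 0.00)/2 = 0.295 m; q_1 = 0.63 × 0.50 × 0.295 = 0.09293 m³/s
w_2 = (1.80 − 0.00)/2 = 0.9 m; q_2 = 0.72 × 0.89 × 0.9 = 0.5767 m³/s
w_3 = (2.11 − 0.59)/2 = 0.76 m; q_3 = 0.82 × 1.62 × 0.76 = 1.010 m³/s
w_4 = (4.35 − 1.80)/2 = 1.275 m; q_4 = 1.11 × 1.46 × 1.275 = 2.066 m³/s
w_5 = (5.10 − 2.11)/2 = 1.495 m; q_5 = 0.56 × 0.96 × 1.495 = 0.8037 m³/s
w_6 = (5.10 − 4.35)/2 = 0.375 m; q_6 = 0.51 × 0.49 × 0.375 = 0.09371 m³/s
Q = Σ qᵢ = 4.643 m³/s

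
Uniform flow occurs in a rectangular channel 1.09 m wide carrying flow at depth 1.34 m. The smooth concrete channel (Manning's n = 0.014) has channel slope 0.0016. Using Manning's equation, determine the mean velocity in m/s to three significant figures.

1.52 m/s

A = b·y = 1.09 × 1.34 = 1.461 m²
P = b + 2y = 1.09 + 2×1.34 = 3.770 m
R = A/P = 1.461/3.770 = 0.3874 m
Q = (1/n)·A·R^(2/3)·S^(1/2) = (1/0.014) × 1.461 × 0.3874^(2/3) × 0.0016^(1/2) = 2.218 m³/s
V = Q/A = 2.218/1.461 = 1.518 m/s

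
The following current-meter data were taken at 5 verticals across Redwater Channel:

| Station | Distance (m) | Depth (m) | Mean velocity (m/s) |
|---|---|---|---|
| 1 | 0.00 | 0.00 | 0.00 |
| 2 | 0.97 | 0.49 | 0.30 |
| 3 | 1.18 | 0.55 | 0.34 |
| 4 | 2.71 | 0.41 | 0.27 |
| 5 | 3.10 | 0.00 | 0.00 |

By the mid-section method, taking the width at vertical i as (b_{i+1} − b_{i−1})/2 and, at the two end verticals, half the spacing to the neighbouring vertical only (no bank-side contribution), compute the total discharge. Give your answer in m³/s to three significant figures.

0.356 m³/s

w_2 = (1.18 − 0.00)/2 = 0.59 m; q_2 = 0.30 × 0.49 × 0.59 = 0.08673 m³/s
w_3 = (2.71 − 0.97)/2 = 0.87 m; q_3 = 0.34 × 0.55 × 0.87 = 0.1627 m³/s
w_4 = (3.10 − 1.18)/2 = 0.96 m; q_4 = 0.27 × 0.41 × 0.96 = 0.1063 m³/s
Stations 1, 5 contribute zero (depth or velocity is 0).
Q = Σ qᵢ = 0.3557 m³/s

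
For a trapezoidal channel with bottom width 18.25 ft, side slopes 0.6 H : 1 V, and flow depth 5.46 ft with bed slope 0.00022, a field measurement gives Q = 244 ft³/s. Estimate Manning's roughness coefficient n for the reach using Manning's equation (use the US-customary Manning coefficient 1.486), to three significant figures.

A = (b + z·y)·y = (18.25 + 0.6×5.46)×5.46 = 117.5 ft²
P = b + 2y√(1+z²) = 18.25 + 2×5.46×√(1+0.6²) = 30.98 ft
R = A/P = 117.5/30.98 = 3.793 ft
n = (1.486/Q)·A·R^(2/3)·S^(1/2) = (1.486/244) × 117.5 × 2.432 × 0.01483 = 0.02582

0.0258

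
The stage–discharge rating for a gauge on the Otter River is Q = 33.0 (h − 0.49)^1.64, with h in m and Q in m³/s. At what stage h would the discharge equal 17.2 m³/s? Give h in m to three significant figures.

1.16 m

h − h₀ = (Q/C)^(1/b) = (17.2/33.0)^(1/1.64) = 0.6721 m
h = 0.49 + 0.6721 = 1.162 m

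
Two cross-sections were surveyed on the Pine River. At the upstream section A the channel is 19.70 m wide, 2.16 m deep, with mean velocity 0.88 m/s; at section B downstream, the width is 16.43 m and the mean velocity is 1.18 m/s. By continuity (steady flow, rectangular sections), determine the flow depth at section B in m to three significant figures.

1.93 m

Q = A₁V₁ = (19.70×2.16) × 0.88 = 37.45 m³/s
d₂ = Q/(b₂ V₂) = 37.45/(16.43×1.18) = 1.931 m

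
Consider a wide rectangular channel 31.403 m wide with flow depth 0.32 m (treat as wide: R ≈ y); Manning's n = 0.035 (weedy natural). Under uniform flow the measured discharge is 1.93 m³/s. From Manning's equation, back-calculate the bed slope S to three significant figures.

A = b·y = 31.403 × 0.32 = 10.05 m²
Wide channel: R ≈ y = 0.32 m
S = (Q·n / (1·A·R^(2/3)))² = (1.93×0.035 / (1×10.05×0.4678))² = 0.0002064

0.000206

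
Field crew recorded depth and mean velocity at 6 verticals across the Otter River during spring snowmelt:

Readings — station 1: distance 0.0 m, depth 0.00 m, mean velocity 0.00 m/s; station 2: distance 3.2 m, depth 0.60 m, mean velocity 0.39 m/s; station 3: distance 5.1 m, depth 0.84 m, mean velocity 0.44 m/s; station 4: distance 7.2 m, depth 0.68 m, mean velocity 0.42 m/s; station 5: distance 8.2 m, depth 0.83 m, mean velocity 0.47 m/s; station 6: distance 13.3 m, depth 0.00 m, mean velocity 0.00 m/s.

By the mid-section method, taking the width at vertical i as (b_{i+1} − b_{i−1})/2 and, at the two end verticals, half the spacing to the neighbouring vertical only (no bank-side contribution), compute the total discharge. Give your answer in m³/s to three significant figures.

w_2 = (5.1 − 0.0)/2 = 2.55 m; q_2 = 0.39 × 0.60 × 2.55 = 0.5967 m³/s
w_3 = (7.2 − 3.2)/2 = 2 m; q_3 = 0.44 × 0.84 × 2 = 0.7392 m³/s
w_4 = (8.2 − 5.1)/2 = 1.55 m; q_4 = 0.42 × 0.68 × 1.55 = 0.4427 m³/s
w_5 = (13.3 − 7.2)/2 = 3.05 m; q_5 = 0.47 × 0.83 × 3.05 = 1.190 m³/s
Stations 1, 6 contribute zero (depth or velocity is 0).
Q = Σ qᵢ = 2.968 m³/s

2.97 m³/s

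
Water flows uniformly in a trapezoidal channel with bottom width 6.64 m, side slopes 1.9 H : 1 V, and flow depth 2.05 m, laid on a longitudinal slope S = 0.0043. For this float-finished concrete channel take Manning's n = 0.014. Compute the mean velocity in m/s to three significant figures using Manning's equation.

5.86 m/s

A = (b + z·y)·y = (6.64 + 1.9×2.05)×2.05 = 21.60 m²
P = b + 2y√(1+z²) = 6.64 + 2×2.05×√(1+1.9²) = 15.44 m
R = A/P = 21.60/15.44 = 1.398 m
Q = (1/n)·A·R^(2/3)·S^(1/2) = (1/0.014) × 21.60 × 1.398^(2/3) × 0.0043^(1/2) = 126.5 m³/s
V = Q/A = 126.5/21.60 = 5.857 m/s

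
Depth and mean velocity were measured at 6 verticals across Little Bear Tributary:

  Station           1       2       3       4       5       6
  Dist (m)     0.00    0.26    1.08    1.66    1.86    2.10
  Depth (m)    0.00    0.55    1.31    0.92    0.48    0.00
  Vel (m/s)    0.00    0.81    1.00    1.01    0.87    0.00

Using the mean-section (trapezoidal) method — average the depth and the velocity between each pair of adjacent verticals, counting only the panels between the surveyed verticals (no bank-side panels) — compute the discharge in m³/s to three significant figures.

1.53 m³/s

Panel 1-2: Δb = 0.26 m, d̄ = (0.00+0.55)/2 = 0.275, v̄ = (0.00+0.81)/2 = 0.405 → q = 0.26×0.275×0.405 = 0.02896 m³/s
Panel 2-3: Δb = 0.82 m, d̄ = (0.55+1.31)/2 = 0.93, v̄ = (0.81+1.00)/2 = 0.905 → q = 0.82×0.93×0.905 = 0.6902 m³/s
Panel 3-4: Δb = 0.58 m, d̄ = (1.31+0.92)/2 = 1.115, v̄ = (1.00+1.01)/2 = 1.005 → q = 0.58×1.115×1.005 = 0.6499 m³/s
Panel 4-5: Δb = 0.2 m, d̄ = (0.92+0.48)/2 = 0.7, v̄ = (1.01+0.87)/2 = 0.94 → q = 0.2×0.7×0.94 = 0.1316 m³/s
Panel 5-6: Δb = 0.24 m, d̄ = (0.48+0.00)/2 = 0.24, v̄ = (0.87+0.00)/2 = 0.435 → q = 0.24×0.24×0.435 = 0.02506 m³/s
Q = Σ q = 1.526 m³/s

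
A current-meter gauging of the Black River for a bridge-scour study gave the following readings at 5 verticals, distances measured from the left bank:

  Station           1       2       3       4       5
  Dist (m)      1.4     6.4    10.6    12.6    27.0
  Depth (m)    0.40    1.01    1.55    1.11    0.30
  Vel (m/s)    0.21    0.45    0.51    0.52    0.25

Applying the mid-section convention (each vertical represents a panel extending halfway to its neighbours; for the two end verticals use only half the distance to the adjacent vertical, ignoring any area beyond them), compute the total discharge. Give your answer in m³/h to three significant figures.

w_1 = (6.4 − 1.4)/2 = 2.5 m; q_1 = 0.21 × 0.40 × 2.5 = 0.2100 m³/s
w_2 = (10.6 − 1.4)/2 = 4.6 m; q_2 = 0.45 × 1.01 × 4.6 = 2.091 m³/s
w_3 = (12.6 − 6.4)/2 = 3.1 m; q_3 = 0.51 × 1.55 × 3.1 = 2.451 m³/s
w_4 = (27.0 − 10.6)/2 = 8.2 m; q_4 = 0.52 × 1.11 × 8.2 = 4.733 m³/s
w_5 = (27.0 − 12.6)/2 = 7.2 m; q_5 = 0.25 × 0.30 × 7.2 = 0.5400 m³/s
Q = Σ qᵢ = 10.02 m³/s
= 10.02 × 3600 = 36090 m³/h

36100 m³/h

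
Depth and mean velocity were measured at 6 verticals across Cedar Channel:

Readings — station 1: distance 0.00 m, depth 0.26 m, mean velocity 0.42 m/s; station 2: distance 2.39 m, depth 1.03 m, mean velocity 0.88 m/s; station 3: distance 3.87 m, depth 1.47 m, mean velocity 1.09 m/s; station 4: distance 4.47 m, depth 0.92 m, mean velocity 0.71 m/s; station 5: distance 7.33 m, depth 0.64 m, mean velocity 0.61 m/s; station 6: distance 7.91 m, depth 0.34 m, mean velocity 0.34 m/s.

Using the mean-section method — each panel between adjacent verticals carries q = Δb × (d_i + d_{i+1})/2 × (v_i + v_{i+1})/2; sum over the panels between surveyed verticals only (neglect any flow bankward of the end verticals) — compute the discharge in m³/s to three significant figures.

Panel 1-2: Δb = 2.39 m, d̄ = (0.26+1.03)/2 = 0.645, v̄ = (0.42+0.88)/2 = 0.65 → q = 2.39×0.645×0.65 = 1.002 m³/s
Panel 2-3: Δb = 1.48 m, d̄ = (1.03+1.47)/2 = 1.25, v̄ = (0.88+1.09)/2 = 0.985 → q = 1.48×1.25×0.985 = 1.822 m³/s
Panel 3-4: Δb = 0.6 m, d̄ = (1.47+0.92)/2 = 1.195, v̄ = (1.09+0.71)/2 = 0.9 → q = 0.6×1.195×0.9 = 0.6453 m³/s
Panel 4-5: Δb = 2.86 m, d̄ = (0.92+0.64)/2 = 0.78, v̄ = (0.71+0.61)/2 = 0.66 → q = 2.86×0.78×0.66 = 1.472 m³/s
Panel 5-6: Δb = 0.58 m, d̄ = (0.64+0.34)/2 = 0.49, v̄ = (0.61+0.34)/2 = 0.475 → q = 0.58×0.49×0.475 = 0.1350 m³/s
Q = Σ q = 5.077 m³/s

5.08 m³/s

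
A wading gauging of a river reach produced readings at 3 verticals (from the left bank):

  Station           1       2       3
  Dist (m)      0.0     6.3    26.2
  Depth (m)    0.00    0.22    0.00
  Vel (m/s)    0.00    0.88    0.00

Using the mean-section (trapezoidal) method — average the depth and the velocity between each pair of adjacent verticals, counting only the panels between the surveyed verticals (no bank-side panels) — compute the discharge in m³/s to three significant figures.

Panel 1-2: Δb = 6.3 m, d̄ = (0.00+0.22)/2 = 0.11, v̄ = (0.00+0.88)/2 = 0.44 → q = 6.3×0.11×0.44 = 0.3049 m³/s
Panel 2-3: Δb = 19.9 m, d̄ = (0.22+0.00)/2 = 0.11, v̄ = (0.88+0.00)/2 = 0.44 → q = 19.9×0.11×0.44 = 0.9632 m³/s
Q = Σ q = 1.268 m³/s

1.27 m³/s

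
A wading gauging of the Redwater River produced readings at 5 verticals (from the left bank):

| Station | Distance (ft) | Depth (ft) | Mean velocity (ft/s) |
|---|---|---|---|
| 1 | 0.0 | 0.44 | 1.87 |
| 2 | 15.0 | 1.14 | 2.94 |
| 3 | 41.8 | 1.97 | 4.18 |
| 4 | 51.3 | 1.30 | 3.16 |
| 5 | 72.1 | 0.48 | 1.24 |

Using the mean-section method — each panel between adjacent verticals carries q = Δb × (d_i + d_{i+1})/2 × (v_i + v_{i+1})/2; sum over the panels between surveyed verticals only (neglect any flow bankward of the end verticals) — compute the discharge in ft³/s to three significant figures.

Panel 1-2: Δb = 15 ft, d̄ = (0.44+1.14)/2 = 0.79, v̄ = (1.87+2.94)/2 = 2.405 → q = 15×0.79×2.405 = 28.50 ft³/s
Panel 2-3: Δb = 26.8 ft, d̄ = (1.14+1.97)/2 = 1.555, v̄ = (2.94+4.18)/2 = 3.56 → q = 26.8×1.555×3.56 = 148.4 ft³/s
Panel 3-4: Δb = 9.5 ft, d̄ = (1.97+1.30)/2 = 1.635, v̄ = (4.18+3.16)/2 = 3.67 → q = 9.5×1.635×3.67 = 57.00 ft³/s
Panel 4-5: Δb = 20.8 ft, d̄ = (1.30+0.48)/2 = 0.89, v̄ = (3.16+1.24)/2 = 2.2 → q = 20.8×0.89×2.2 = 40.73 ft³/s
Q = Σ q = 274.6 ft³/s

275 ft³/s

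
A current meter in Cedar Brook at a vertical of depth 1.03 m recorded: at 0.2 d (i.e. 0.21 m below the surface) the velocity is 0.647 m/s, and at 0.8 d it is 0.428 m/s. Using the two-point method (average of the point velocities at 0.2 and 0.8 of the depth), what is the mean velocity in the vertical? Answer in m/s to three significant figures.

v̄ = (0.647 + 0.428) / 2 = 0.5375 m/s

0.538 m/s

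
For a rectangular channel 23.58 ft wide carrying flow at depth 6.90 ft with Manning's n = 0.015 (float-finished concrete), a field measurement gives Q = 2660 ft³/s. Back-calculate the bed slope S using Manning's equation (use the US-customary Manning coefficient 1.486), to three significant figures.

A = b·y = 23.58 × 6.90 = 162.7 ft²
P = b + 2y = 23.58 + 2×6.90 = 37.38 ft
R = A/P = 162.7/37.38 = 4.353 ft
S = (Q·n / (1.486·A·R^(2/3)))² = (2660×0.015 / (1.486×162.7×2.666))² = 0.003832

0.00383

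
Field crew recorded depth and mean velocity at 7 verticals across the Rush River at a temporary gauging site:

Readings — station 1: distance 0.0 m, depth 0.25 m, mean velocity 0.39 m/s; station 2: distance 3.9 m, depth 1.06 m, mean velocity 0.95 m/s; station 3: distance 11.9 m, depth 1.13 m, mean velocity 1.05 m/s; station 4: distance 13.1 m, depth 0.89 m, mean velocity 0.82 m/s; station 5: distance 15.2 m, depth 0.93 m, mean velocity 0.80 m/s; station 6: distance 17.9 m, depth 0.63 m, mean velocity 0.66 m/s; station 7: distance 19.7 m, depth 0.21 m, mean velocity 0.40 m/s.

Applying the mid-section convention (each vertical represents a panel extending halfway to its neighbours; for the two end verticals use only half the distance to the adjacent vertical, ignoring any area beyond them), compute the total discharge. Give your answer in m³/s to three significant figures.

15.6 m³/s

w_1 = (3.9 − 0.0)/2 = 1.95 m; q_1 = 0.39 × 0.25 × 1.95 = 0.1901 m³/s
w_2 = (11.9 − 0.0)/2 = 5.95 m; q_2 = 0.95 × 1.06 × 5.95 = 5.992 m³/s
w_3 = (13.1 − 3.9)/2 = 4.6 m; q_3 = 1.05 × 1.13 × 4.6 = 5.458 m³/s
w_4 = (15.2 − 11.9)/2 = 1.65 m; q_4 = 0.82 × 0.89 × 1.65 = 1.204 m³/s
w_5 = (17.9 − 13.1)/2 = 2.4 m; q_5 = 0.80 × 0.93 × 2.4 = 1.786 m³/s
w_6 = (19.7 − 15.2)/2 = 2.25 m; q_6 = 0.66 × 0.63 × 2.25 = 0.9356 m³/s
w_7 = (19.7 − 17.9)/2 = 0.9 m; q_7 = 0.40 × 0.21 × 0.9 = 0.07560 m³/s
Q = Σ qᵢ = 15.64 m³/s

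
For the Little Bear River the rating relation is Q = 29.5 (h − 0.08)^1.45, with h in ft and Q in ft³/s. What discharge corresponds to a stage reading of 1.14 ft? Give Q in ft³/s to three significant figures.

Q = 29.5 × (1.14 − 0.08)^1.45 = 29.5 × 1.06^1.45 = 32.10 ft³/s

32.1 ft³/s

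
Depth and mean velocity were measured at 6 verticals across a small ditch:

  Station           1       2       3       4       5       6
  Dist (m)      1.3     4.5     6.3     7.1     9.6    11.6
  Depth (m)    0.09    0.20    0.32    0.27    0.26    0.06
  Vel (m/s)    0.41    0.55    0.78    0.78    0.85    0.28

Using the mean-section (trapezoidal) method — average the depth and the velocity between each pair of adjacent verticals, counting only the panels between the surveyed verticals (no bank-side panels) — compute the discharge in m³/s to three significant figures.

1.44 m³/s

Panel 1-2: Δb = 3.2 m, d̄ = (0.09+0.20)/2 = 0.145, v̄ = (0.41+0.55)/2 = 0.48 → q = 3.2×0.145×0.48 = 0.2227 m³/s
Panel 2-3: Δb = 1.8 m, d̄ = (0.20+0.32)/2 = 0.26, v̄ = (0.55+0.78)/2 = 0.665 → q = 1.8×0.26×0.665 = 0.3112 m³/s
Panel 3-4: Δb = 0.8 m, d̄ = (0.32+0.27)/2 = 0.295, v̄ = (0.78+0.78)/2 = 0.78 → q = 0.8×0.295×0.78 = 0.1841 m³/s
Panel 4-5: Δb = 2.5 m, d̄ = (0.27+0.26)/2 = 0.265, v̄ = (0.78+0.85)/2 = 0.815 → q = 2.5×0.265×0.815 = 0.5399 m³/s
Panel 5-6: Δb = 2 m, d̄ = (0.26+0.06)/2 = 0.16, v̄ = (0.85+0.28)/2 = 0.565 → q = 2×0.16×0.565 = 0.1808 m³/s
Q = Σ q = 1.439 m³/s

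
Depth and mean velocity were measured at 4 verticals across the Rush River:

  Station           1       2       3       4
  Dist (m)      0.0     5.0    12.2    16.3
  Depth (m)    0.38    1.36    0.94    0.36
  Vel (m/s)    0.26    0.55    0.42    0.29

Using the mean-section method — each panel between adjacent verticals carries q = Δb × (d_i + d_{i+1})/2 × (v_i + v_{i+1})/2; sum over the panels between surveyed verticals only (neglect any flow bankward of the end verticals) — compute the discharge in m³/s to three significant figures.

6.72 m³/s

Panel 1-2: Δb = 5 m, d̄ = (0.38+1.36)/2 = 0.87, v̄ = (0.26+0.55)/2 = 0.405 → q = 5×0.87×0.405 = 1.762 m³/s
Panel 2-3: Δb = 7.2 m, d̄ = (1.36+0.94)/2 = 1.15, v̄ = (0.55+0.42)/2 = 0.485 → q = 7.2×1.15×0.485 = 4.016 m³/s
Panel 3-4: Δb = 4.1 m, d̄ = (0.94+0.36)/2 = 0.65, v̄ = (0.42+0.29)/2 = 0.355 → q = 4.1×0.65×0.355 = 0.9461 m³/s
Q = Σ q = 6.724 m³/s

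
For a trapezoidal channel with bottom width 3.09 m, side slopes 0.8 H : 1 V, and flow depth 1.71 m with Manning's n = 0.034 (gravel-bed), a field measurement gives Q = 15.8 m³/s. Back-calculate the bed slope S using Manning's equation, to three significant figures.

0.00483

A = (b + z·y)·y = (3.09 + 0.8×1.71)×1.71 = 7.623 m²
P = b + 2y√(1+z²) = 3.09 + 2×1.71×√(1+0.8²) = 7.470 m
R = A/P = 7.623/7.470 = 1.021 m
S = (Q·n / (1·A·R^(2/3)))² = (15.8×0.034 / (1×7.623×1.014))² = 0.004833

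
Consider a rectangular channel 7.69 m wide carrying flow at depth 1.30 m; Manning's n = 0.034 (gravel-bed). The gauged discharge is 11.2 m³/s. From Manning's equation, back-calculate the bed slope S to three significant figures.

A = b·y = 7.69 × 1.30 = 9.997 m²
P = b + 2y = 7.69 + 2×1.30 = 10.29 m
R = A/P = 9.997/10.29 = 0.9715 m
S = (Q·n / (1·A·R^(2/3)))² = (11.2×0.034 / (1×9.997×0.9809))² = 0.001508

0.00151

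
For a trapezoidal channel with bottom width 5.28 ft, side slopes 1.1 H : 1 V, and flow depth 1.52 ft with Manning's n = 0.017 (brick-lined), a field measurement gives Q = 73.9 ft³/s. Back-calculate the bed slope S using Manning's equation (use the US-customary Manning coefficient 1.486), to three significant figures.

0.00579

A = (b + z·y)·y = (5.28 + 1.1×1.52)×1.52 = 10.57 ft²
P = b + 2y√(1+z²) = 5.28 + 2×1.52×√(1+1.1²) = 9.799 ft
R = A/P = 10.57/9.799 = 1.078 ft
S = (Q·n / (1.486·A·R^(2/3)))² = (73.9×0.017 / (1.486×10.57×1.052))² = 0.005788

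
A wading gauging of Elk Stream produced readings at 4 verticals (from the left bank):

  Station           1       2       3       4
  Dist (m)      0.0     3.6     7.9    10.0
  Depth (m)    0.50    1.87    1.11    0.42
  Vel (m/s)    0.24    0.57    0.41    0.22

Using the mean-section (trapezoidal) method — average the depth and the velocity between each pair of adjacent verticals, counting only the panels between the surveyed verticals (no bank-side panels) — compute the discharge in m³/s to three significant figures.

5.37 m³/s

Panel 1-2: Δb = 3.6 m, d̄ = (0.50+1.87)/2 = 1.185, v̄ = (0.24+0.57)/2 = 0.405 → q = 3.6×1.185×0.405 = 1.728 m³/s
Panel 2-3: Δb = 4.3 m, d̄ = (1.87+1.11)/2 = 1.49, v̄ = (0.57+0.41)/2 = 0.49 → q = 4.3×1.49×0.49 = 3.139 m³/s
Panel 3-4: Δb = 2.1 m, d̄ = (1.11+0.42)/2 = 0.765, v̄ = (0.41+0.22)/2 = 0.315 → q = 2.1×0.765×0.315 = 0.5060 m³/s
Q = Σ q = 5.373 m³/s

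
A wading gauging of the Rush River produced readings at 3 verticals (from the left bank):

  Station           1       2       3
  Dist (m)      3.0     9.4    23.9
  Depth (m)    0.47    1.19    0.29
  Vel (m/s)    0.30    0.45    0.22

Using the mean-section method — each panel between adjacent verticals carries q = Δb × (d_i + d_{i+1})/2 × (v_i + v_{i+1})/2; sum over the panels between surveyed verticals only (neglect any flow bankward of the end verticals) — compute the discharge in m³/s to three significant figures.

Panel 1-2: Δb = 6.4 m, d̄ = (0.47+1.19)/2 = 0.83, v̄ = (0.30+0.45)/2 = 0.375 → q = 6.4×0.83×0.375 = 1.992 m³/s
Panel 2-3: Δb = 14.5 m, d̄ = (1.19+0.29)/2 = 0.74, v̄ = (0.45+0.22)/2 = 0.335 → q = 14.5×0.74×0.335 = 3.595 m³/s
Q = Σ q = 5.587 m³/s

5.59 m³/s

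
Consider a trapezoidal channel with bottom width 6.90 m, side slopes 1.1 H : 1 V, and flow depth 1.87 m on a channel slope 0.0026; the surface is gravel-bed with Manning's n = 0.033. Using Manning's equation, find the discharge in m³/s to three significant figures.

31.5 m³/s

A = (b + z·y)·y = (6.90 + 1.1×1.87)×1.87 = 16.75 m²
P = b + 2y√(1+z²) = 6.90 + 2×1.87×√(1+1.1²) = 12.46 m
R = A/P = 16.75/12.46 = 1.344 m
Q = (1/n)·A·R^(2/3)·S^(1/2) = (1/0.033) × 16.75 × 1.344^(2/3) × 0.0026^(1/2) = 31.52 m³/s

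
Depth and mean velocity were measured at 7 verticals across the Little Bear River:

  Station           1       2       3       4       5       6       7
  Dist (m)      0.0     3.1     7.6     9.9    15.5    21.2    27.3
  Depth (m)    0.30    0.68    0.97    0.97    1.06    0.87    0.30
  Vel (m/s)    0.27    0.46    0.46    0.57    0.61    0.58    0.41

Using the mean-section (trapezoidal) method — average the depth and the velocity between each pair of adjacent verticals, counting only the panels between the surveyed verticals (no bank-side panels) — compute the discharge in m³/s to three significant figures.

11.8 m³/s

Panel 1-2: Δb = 3.1 m, d̄ = (0.30+0.68)/2 = 0.49, v̄ = (0.27+0.46)/2 = 0.365 → q = 3.1×0.49×0.365 = 0.5544 m³/s
Panel 2-3: Δb = 4.5 m, d̄ = (0.68+0.97)/2 = 0.825, v̄ = (0.46+0.46)/2 = 0.46 → q = 4.5×0.825×0.46 = 1.708 m³/s
Panel 3-4: Δb = 2.3 m, d̄ = (0.97+0.97)/2 = 0.97, v̄ = (0.46+0.57)/2 = 0.515 → q = 2.3×0.97×0.515 = 1.149 m³/s
Panel 4-5: Δb = 5.6 m, d̄ = (0.97+1.06)/2 = 1.015, v̄ = (0.57+0.61)/2 = 0.59 → q = 5.6×1.015×0.59 = 3.354 m³/s
Panel 5-6: Δb = 5.7 m, d̄ = (1.06+0.87)/2 = 0.965, v̄ = (0.61+0.58)/2 = 0.595 → q = 5.7×0.965×0.595 = 3.273 m³/s
Panel 6-7: Δb = 6.1 m, d̄ = (0.87+0.30)/2 = 0.585, v̄ = (0.58+0.41)/2 = 0.495 → q = 6.1×0.585×0.495 = 1.766 m³/s
Q = Σ q = 11.80 m³/s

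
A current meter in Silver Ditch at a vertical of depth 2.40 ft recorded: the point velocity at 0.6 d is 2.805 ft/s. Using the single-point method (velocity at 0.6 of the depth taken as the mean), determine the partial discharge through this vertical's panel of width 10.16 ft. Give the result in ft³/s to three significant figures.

v̄ = v₀.₆ = 2.805 ft/s
q = v̄ × d × w = 2.805 × 2.40 × 10.16 = 68.40 ft³/s

68.4 ft³/s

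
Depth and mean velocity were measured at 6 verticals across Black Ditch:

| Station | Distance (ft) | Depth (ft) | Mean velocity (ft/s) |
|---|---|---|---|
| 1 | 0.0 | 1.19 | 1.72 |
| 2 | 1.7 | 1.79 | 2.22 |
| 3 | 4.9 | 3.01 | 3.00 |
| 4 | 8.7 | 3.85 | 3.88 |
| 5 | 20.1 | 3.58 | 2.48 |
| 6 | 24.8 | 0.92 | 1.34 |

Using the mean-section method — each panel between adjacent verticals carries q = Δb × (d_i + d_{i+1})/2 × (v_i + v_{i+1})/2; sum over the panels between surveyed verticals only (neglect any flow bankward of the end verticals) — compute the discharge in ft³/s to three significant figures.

Panel 1-2: Δb = 1.7 ft, d̄ = (1.19+1.79)/2 = 1.49, v̄ = (1.72+2.22)/2 = 1.97 → q = 1.7×1.49×1.97 = 4.990 ft³/s
Panel 2-3: Δb = 3.2 ft, d̄ = (1.79+3.01)/2 = 2.4, v̄ = (2.22+3.00)/2 = 2.61 → q = 3.2×2.4×2.61 = 20.04 ft³/s
Panel 3-4: Δb = 3.8 ft, d̄ = (3.01+3.85)/2 = 3.43, v̄ = (3.00+3.88)/2 = 3.44 → q = 3.8×3.43×3.44 = 44.84 ft³/s
Panel 4-5: Δb = 11.4 ft, d̄ = (3.85+3.58)/2 = 3.715, v̄ = (3.88+2.48)/2 = 3.18 → q = 11.4×3.715×3.18 = 134.7 ft³/s
Panel 5-6: Δb = 4.7 ft, d̄ = (3.58+0.92)/2 = 2.25, v̄ = (2.48+1.34)/2 = 1.91 → q = 4.7×2.25×1.91 = 20.20 ft³/s
Q = Σ q = 224.7 ft³/s

225 ft³/s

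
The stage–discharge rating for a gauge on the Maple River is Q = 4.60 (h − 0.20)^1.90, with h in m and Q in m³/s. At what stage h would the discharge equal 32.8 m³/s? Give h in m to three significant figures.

h − h₀ = (Q/C)^(1/b) = (32.8/4.60)^(1/1.90) = 2.812 m
h = 0.20 + 2.812 = 3.012 m

3.01 m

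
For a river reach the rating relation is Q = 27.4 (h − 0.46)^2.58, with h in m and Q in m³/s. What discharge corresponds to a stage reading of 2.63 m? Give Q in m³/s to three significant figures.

202 m³/s

Q = 27.4 × (2.63 − 0.46)^2.58 = 27.4 × 2.17^2.58 = 202.2 m³/s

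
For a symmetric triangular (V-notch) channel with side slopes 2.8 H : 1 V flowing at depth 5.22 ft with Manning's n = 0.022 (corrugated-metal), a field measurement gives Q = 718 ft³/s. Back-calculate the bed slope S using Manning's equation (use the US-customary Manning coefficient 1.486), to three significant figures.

A = z·y² = 2.8×5.22² = 76.30 ft²
P = 2y√(1+z²) = 2×5.22×√(1+2.8²) = 31.04 ft
R = A/P = 76.30/31.04 = 2.458 ft
S = (Q·n / (1.486·A·R^(2/3)))² = (718×0.022 / (1.486×76.30×1.821))² = 0.005852

0.00585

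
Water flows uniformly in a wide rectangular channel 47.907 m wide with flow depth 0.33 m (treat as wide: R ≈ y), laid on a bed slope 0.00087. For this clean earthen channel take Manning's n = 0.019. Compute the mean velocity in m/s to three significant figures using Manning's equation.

A = b·y = 47.907 × 0.33 = 15.81 m²
Wide channel: R ≈ y = 0.33 m
Q = (1/n)·A·R^(2/3)·S^(1/2) = (1/0.019) × 15.81 × 0.3300^(2/3) × 0.00087^(1/2) = 11.72 m³/s
V = Q/A = 11.72/15.81 = 0.7413 m/s

0.741 m/s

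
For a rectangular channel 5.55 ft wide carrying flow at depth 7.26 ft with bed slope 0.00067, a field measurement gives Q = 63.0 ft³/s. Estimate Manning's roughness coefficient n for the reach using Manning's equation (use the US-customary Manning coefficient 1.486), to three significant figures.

A = b·y = 5.55 × 7.26 = 40.29 ft²
P = b + 2y = 5.55 + 2×7.26 = 20.07 ft
R = A/P = 40.29/20.07 = 2.008 ft
n = (1.486/Q)·A·R^(2/3)·S^(1/2) = (1.486/63.0) × 40.29 × 1.591 × 0.02588 = 0.03915

0.0392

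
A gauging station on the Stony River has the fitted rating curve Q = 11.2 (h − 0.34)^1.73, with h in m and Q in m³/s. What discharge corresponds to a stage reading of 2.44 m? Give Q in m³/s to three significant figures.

Q = 11.2 × (2.44 − 0.34)^1.73 = 11.2 × 2.1^1.73 = 40.43 m³/s

40.4 m³/s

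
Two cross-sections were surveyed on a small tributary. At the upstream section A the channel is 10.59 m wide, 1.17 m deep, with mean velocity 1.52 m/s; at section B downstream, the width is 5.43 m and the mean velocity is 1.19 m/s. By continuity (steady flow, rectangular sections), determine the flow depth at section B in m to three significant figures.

Q = A₁V₁ = (10.59×1.17) × 1.52 = 18.83 m³/s
d₂ = Q/(b₂ V₂) = 18.83/(5.43×1.19) = 2.915 m

2.91 m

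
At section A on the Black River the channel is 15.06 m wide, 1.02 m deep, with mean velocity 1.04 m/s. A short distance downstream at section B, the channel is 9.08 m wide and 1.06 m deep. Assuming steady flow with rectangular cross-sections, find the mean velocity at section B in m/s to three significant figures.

Q = A₁V₁ = (15.06×1.02) × 1.04 = 15.98 m³/s
A₂ = 9.08 × 1.06 = 9.625 m²
V₂ = Q/A₂ = 15.98/9.625 = 1.660 m/s

1.66 m/s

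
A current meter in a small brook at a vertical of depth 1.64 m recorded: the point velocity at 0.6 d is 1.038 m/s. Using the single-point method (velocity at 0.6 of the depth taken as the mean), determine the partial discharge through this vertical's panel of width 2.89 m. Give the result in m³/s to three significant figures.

v̄ = v₀.₆ = 1.038 m/s
q = v̄ × d × w = 1.038 × 1.64 × 2.89 = 4.920 m³/s

4.92 m³/s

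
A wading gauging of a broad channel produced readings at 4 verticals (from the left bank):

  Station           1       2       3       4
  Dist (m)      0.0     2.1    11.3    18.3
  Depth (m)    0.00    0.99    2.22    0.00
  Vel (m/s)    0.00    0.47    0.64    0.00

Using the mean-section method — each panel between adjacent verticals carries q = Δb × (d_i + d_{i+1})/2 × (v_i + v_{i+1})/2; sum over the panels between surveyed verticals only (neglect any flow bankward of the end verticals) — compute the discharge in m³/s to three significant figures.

Panel 1-2: Δb = 2.1 m, d̄ = (0.00+0.99)/2 = 0.495, v̄ = (0.00+0.47)/2 = 0.235 → q = 2.1×0.495×0.235 = 0.2443 m³/s
Panel 2-3: Δb = 9.2 m, d̄ = (0.99+2.22)/2 = 1.605, v̄ = (0.47+0.64)/2 = 0.555 → q = 9.2×1.605×0.555 = 8.195 m³/s
Panel 3-4: Δb = 7 m, d̄ = (2.22+0.00)/2 = 1.11, v̄ = (0.64+0.00)/2 = 0.32 → q = 7×1.11×0.32 = 2.486 m³/s
Q = Σ q = 10.93 m³/s

10.9 m³/s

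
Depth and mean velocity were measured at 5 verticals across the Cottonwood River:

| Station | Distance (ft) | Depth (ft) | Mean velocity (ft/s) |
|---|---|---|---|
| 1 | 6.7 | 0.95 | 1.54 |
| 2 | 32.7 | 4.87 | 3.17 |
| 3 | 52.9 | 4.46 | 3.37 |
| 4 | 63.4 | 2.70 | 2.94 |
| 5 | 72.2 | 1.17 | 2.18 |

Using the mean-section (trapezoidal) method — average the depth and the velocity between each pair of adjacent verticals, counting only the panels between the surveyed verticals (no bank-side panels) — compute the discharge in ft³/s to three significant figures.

649 ft³/s

Panel 1-2: Δb = 26 ft, d̄ = (0.95+4.87)/2 = 2.91, v̄ = (1.54+3.17)/2 = 2.355 → q = 26×2.91×2.355 = 178.2 ft³/s
Panel 2-3: Δb = 20.2 ft, d̄ = (4.87+4.46)/2 = 4.665, v̄ = (3.17+3.37)/2 = 3.27 → q = 20.2×4.665×3.27 = 308.1 ft³/s
Panel 3-4: Δb = 10.5 ft, d̄ = (4.46+2.70)/2 = 3.58, v̄ = (3.37+2.94)/2 = 3.155 → q = 10.5×3.58×3.155 = 118.6 ft³/s
Panel 4-5: Δb = 8.8 ft, d̄ = (2.70+1.17)/2 = 1.935, v̄ = (2.94+2.18)/2 = 2.56 → q = 8.8×1.935×2.56 = 43.59 ft³/s
Q = Σ q = 648.5 ft³/s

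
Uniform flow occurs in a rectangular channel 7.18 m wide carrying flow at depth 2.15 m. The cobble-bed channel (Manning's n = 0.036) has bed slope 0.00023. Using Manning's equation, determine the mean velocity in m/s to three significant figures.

A = b·y = 7.18 × 2.15 = 15.44 m²
P = b + 2y = 7.18 + 2×2.15 = 11.48 m
R = A/P = 15.44/11.48 = 1.345 m
Q = (1/n)·A·R^(2/3)·S^(1/2) = (1/0.036) × 15.44 × 1.345^(2/3) × 0.00023^(1/2) = 7.923 m³/s
V = Q/A = 7.923/15.44 = 0.5132 m/s

0.513 m/s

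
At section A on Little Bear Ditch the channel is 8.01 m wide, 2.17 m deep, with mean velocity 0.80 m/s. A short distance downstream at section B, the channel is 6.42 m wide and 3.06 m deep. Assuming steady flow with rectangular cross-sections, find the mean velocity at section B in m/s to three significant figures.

0.708 m/s

Q = A₁V₁ = (8.01×2.17) × 0.80 = 13.91 m³/s
A₂ = 6.42 × 3.06 = 19.65 m²
V₂ = Q/A₂ = 13.91/19.65 = 0.7078 m/s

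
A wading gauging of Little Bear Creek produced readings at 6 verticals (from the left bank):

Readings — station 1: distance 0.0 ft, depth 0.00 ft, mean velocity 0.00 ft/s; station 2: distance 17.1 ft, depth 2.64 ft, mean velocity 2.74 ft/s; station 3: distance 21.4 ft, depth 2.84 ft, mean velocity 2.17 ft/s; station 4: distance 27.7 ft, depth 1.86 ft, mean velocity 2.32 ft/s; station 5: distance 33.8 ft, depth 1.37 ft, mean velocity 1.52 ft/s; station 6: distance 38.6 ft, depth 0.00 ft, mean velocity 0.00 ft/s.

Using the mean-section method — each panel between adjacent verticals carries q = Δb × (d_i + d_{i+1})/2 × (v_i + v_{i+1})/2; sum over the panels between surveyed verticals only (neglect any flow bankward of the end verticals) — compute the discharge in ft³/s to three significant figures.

114 ft³/s

Panel 1-2: Δb = 17.1 ft, d̄ = (0.00+2.64)/2 = 1.32, v̄ = (0.00+2.74)/2 = 1.37 → q = 17.1×1.32×1.37 = 30.92 ft³/s
Panel 2-3: Δb = 4.3 ft, d̄ = (2.64+2.84)/2 = 2.74, v̄ = (2.74+2.17)/2 = 2.455 → q = 4.3×2.74×2.455 = 28.92 ft³/s
Panel 3-4: Δb = 6.3 ft, d̄ = (2.84+1.86)/2 = 2.35, v̄ = (2.17+2.32)/2 = 2.245 → q = 6.3×2.35×2.245 = 33.24 ft³/s
Panel 4-5: Δb = 6.1 ft, d̄ = (1.86+1.37)/2 = 1.615, v̄ = (2.32+1.52)/2 = 1.92 → q = 6.1×1.615×1.92 = 18.91 ft³/s
Panel 5-6: Δb = 4.8 ft, d̄ = (1.37+0.00)/2 = 0.685, v̄ = (1.52+0.00)/2 = 0.76 → q = 4.8×0.685×0.76 = 2.499 ft³/s
Q = Σ q = 114.5 ft³/s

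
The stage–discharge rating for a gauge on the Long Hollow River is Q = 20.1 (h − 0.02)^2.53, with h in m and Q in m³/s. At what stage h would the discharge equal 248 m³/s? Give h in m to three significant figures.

h − h₀ = (Q/C)^(1/b) = (248/20.1)^(1/2.53) = 2.700 m
h = 0.02 + 2.700 = 2.720 m

2.72 m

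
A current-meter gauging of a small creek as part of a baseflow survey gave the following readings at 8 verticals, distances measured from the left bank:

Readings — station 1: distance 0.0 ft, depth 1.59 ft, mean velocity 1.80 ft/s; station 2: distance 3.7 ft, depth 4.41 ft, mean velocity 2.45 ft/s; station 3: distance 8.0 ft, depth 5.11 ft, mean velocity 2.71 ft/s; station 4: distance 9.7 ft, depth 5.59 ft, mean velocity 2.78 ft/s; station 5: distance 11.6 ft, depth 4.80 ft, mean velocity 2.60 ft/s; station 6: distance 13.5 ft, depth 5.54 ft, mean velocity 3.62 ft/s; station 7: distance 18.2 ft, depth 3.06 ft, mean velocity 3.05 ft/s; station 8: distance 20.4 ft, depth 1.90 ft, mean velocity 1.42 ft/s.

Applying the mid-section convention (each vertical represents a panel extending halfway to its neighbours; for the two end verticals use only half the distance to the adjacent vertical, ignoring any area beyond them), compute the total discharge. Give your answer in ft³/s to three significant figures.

w_1 = (3.7 − 0.0)/2 = 1.85 ft; q_1 = 1.80 × 1.59 × 1.85 = 5.295 ft³/s
w_2 = (8.0 − 0.0)/2 = 4 ft; q_2 = 2.45 × 4.41 × 4 = 43.22 ft³/s
w_3 = (9.7 − 3.7)/2 = 3 ft; q_3 = 2.71 × 5.11 × 3 = 41.54 ft³/s
w_4 = (11.6 − 8.0)/2 = 1.8 ft; q_4 = 2.78 × 5.59 × 1.8 = 27.97 ft³/s
w_5 = (13.5 − 9.7)/2 = 1.9 ft; q_5 = 2.60 × 4.80 × 1.9 = 23.71 ft³/s
w_6 = (18.2 − 11.6)/2 = 3.3 ft; q_6 = 3.62 × 5.54 × 3.3 = 66.18 ft³/s
w_7 = (20.4 − 13.5)/2 = 3.45 ft; q_7 = 3.05 × 3.06 × 3.45 = 32.20 ft³/s
w_8 = (20.4 − 18.2)/2 = 1.1 ft; q_8 = 1.42 × 1.90 × 1.1 = 2.968 ft³/s
Q = Σ qᵢ = 243.1 ft³/s

243 ft³/s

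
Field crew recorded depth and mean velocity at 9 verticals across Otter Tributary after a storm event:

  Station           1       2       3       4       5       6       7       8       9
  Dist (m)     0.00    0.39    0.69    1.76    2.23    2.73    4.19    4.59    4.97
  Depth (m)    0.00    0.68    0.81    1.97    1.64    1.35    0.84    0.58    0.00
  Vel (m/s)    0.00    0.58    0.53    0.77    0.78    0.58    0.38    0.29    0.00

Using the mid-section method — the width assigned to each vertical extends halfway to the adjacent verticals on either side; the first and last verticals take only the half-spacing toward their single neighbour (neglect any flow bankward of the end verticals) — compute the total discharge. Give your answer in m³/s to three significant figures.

3.35 m³/s

w_2 = (0.69 − 0.00)/2 = 0.345 m; q_2 = 0.58 × 0.68 × 0.345 = 0.1361 m³/s
w_3 = (1.76 − 0.39)/2 = 0.685 m; q_3 = 0.53 × 0.81 × 0.685 = 0.2941 m³/s
w_4 = (2.23 − 0.69)/2 = 0.77 m; q_4 = 0.77 × 1.97 × 0.77 = 1.168 m³/s
w_5 = (2.73 − 1.76)/2 = 0.485 m; q_5 = 0.78 × 1.64 × 0.485 = 0.6204 m³/s
w_6 = (4.19 − 2.23)/2 = 0.98 m; q_6 = 0.58 × 1.35 × 0.98 = 0.7673 m³/s
w_7 = (4.59 − 2.73)/2 = 0.93 m; q_7 = 0.38 × 0.84 × 0.93 = 0.2969 m³/s
w_8 = (4.97 − 4.19)/2 = 0.39 m; q_8 = 0.29 × 0.58 × 0.39 = 0.06560 m³/s
Stations 1, 9 contribute zero (depth or velocity is 0).
Q = Σ qᵢ = 3.348 m³/s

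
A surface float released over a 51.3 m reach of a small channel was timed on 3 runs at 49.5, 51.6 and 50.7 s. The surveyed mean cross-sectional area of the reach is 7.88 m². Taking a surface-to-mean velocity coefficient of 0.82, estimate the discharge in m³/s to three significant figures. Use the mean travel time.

6.55 m³/s

t̄ = (49.5 + 51.6 + 50.7) / 3 = 50.6 s
v_surface = L / t̄ = 51.3 / 50.6 = 1.014 m/s
v_mean = 0.82 × 1.014 = 0.8313 m/s
Q = A × v_mean = 7.88 × 0.8313 = 6.551 m³/s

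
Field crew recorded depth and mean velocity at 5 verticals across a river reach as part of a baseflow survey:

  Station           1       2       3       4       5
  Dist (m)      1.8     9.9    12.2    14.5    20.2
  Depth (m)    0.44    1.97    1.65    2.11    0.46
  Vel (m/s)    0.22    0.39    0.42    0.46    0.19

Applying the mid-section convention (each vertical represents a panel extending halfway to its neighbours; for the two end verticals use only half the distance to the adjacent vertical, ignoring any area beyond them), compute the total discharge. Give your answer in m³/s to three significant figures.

w_1 = (9.9 − 1.8)/2 = 4.05 m; q_1 = 0.22 × 0.44 × 4.05 = 0.3920 m³/s
w_2 = (12.2 − 1.8)/2 = 5.2 m; q_2 = 0.39 × 1.97 × 5.2 = 3.995 m³/s
w_3 = (14.5 − 9.9)/2 = 2.3 m; q_3 = 0.42 × 1.65 × 2.3 = 1.594 m³/s
w_4 = (20.2 − 12.2)/2 = 4 m; q_4 = 0.46 × 2.11 × 4 = 3.882 m³/s
w_5 = (20.2 − 14.5)/2 = 2.85 m; q_5 = 0.19 × 0.46 × 2.85 = 0.2491 m³/s
Q = Σ qᵢ = 10.11 m³/s

10.1 m³/s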